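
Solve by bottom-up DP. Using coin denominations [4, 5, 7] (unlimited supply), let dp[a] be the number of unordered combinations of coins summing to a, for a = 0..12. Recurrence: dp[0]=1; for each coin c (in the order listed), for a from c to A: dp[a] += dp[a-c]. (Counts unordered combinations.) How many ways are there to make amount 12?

after  coin     0     1     2     3     4     5     6     7     8     9    10    11    12
          4     1     0     0     0     1     0     0     0     1     0     0     0     1
          5     1     0     0     0     1     1     0     0     1     1     1     0     1
          7     1     0     0     0     1     1     0     1     1     1     1     1     2

2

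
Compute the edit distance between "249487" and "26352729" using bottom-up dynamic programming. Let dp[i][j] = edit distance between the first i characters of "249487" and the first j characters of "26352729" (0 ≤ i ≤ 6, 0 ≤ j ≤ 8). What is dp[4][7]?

6

   ''  2  6  3  5  2  7  2  9
''  0  1  2  3  4  5  6  7  8
 2  1  0  1  2  3  4  5  6  7
 4  2  1  1  2  3  4  5  6  7
 9  3  2  2  2  3  4  5  6  6
 4  4  3  3  3  3  4  5  6  7
 8  5  4  4  4  4  4  5  6  7
 7  6  5  5  5  5  5  4  5  6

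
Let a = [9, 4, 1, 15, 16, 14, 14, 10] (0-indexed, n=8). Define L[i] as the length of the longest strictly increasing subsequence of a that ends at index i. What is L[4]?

   i    0    1    2    3    4    5    6    7
a[i]    9    4    1   15   16   14   14   10
L[i]    1    1    1    2    3    2    2    2

3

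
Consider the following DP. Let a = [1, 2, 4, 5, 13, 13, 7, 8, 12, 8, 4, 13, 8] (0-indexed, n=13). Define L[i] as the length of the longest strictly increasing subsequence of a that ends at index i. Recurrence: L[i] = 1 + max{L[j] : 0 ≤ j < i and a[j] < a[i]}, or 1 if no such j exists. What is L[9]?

   i    0    1    2    3    4    5    6    7    8    9   10   11   12
a[i]    1    2    4    5   13   13    7    8   12    8    4   13    8
L[i]    1    2    3    4    5    5    5    6    7    6    3    8    6

6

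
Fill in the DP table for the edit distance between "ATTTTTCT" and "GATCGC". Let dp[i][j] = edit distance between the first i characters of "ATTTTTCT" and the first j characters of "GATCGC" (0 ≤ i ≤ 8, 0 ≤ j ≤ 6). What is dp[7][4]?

   ''  G  A  T  C  G  C
''  0  1  2  3  4  5  6
 A  1  1  1  2  3  4  5
 T  2  2  2  1  2  3  4
 T  3  3  3  2  2  3  4
 T  4  4  4  3  3  3  4
 T  5  5  5  4  4  4  4
 T  6  6  6  5  5  5  5
 C  7  7  7  6  5  6  5
 T  8  8  8  7  6  6  6

5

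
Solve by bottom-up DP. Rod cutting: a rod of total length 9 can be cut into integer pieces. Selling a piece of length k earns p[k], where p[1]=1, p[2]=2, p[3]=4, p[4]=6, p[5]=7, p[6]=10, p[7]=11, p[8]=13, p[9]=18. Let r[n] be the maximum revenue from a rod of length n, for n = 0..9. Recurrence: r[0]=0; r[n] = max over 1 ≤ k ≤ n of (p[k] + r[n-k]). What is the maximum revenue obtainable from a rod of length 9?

18

   n    0    1    2    3    4    5    6    7    8    9
r[n]    0    1    2    4    6    7   10   11   13   18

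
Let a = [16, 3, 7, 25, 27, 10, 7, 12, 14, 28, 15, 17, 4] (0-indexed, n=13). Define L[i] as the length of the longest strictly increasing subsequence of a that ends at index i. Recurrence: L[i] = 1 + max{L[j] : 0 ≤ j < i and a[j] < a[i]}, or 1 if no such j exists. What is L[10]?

6

   i    0    1    2    3    4    5    6    7    8    9   10   11   12
a[i]   16    3    7   25   27   10    7   12   14   28   15   17    4
L[i]    1    1    2    3    4    3    2    4    5    6    6    7    2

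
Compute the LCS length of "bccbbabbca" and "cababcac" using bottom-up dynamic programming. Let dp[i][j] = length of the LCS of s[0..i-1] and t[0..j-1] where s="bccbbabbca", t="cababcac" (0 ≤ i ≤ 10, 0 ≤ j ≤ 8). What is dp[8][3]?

   ''  c  a  b  a  b  c  a  c
''  0  0  0  0  0  0  0  0  0
 b  0  0  0  1  1  1  1  1  1
 c  0  1  1  1  1  1  2  2  2
 c  0  1  1  1  1  1  2  2  3
 b  0  1  1  2  2  2  2  2  3
 b  0  1  1  2  2  3  3  3  3
 a  0  1  2  2  3  3  3  4  4
 b  0  1  2  3  3  4  4  4  4
 b  0  1  2  3  3  4  4  4  4
 c  0  1  2  3  3  4  5  5  5
 a  0  1  2  3  4  4  5  6  6

3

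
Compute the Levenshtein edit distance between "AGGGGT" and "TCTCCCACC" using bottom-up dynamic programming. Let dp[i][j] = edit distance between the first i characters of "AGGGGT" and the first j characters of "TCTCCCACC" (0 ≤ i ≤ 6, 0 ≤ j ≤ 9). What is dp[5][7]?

   ''  T  C  T  C  C  C  A  C  C
''  0  1  2  3  4  5  6  7  8  9
 A  1  1  2  3  4  5  6  6  7  8
 G  2  2  2  3  4  5  6  7  7  8
 G  3  3  3  3  4  5  6  7  8  8
 G  4  4  4  4  4  5  6  7  8  9
 G  5  5  5  5  5  5  6  7  8  9
 T  6  5  6  5  6  6  6  7  8  9

7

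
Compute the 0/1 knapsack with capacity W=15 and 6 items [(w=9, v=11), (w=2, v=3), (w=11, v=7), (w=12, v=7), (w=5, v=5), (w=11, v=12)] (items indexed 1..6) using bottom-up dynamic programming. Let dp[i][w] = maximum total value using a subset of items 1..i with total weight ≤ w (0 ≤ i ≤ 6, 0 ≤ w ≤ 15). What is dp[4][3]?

i\w   0   1   2   3   4   5   6   7   8   9  10  11  12  13  14  15
  0   0   0   0   0   0   0   0   0   0   0   0   0   0   0   0   0
  1   0   0   0   0   0   0   0   0   0  11  11  11  11  11  11  11
  2   0   0   3   3   3   3   3   3   3  11  11  14  14  14  14  14
  3   0   0   3   3   3   3   3   3   3  11  11  14  14  14  14  14
  4   0   0   3   3   3   3   3   3   3  11  11  14  14  14  14  14
  5   0   0   3   3   3   5   5   8   8  11  11  14  14  14  16  16
  6   0   0   3   3   3   5   5   8   8  11  11  14  14  15  16  16

3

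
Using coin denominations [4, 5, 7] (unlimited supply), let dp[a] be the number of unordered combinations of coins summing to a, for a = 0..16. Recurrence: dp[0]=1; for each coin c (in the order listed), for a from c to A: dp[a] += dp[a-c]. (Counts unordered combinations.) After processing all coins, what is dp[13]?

after  coin     0     1     2     3     4     5     6     7     8     9    10    11    12    13    14    15    16
          4     1     0     0     0     1     0     0     0     1     0     0     0     1     0     0     0     1
          5     1     0     0     0     1     1     0     0     1     1     1     0     1     1     1     1     1
          7     1     0     0     0     1     1     0     1     1     1     1     1     2     1     2     2     2

1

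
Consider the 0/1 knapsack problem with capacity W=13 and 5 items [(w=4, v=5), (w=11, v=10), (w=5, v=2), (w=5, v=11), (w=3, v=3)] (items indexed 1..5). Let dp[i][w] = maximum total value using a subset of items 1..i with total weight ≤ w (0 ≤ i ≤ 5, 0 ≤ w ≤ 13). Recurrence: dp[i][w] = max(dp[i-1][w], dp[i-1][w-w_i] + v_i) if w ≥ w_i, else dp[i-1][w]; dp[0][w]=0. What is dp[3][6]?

i\w   0   1   2   3   4   5   6   7   8   9  10  11  12  13
  0   0   0   0   0   0   0   0   0   0   0   0   0   0   0
  1   0   0   0   0   5   5   5   5   5   5   5   5   5   5
  2   0   0   0   0   5   5   5   5   5   5   5  10  10  10
  3   0   0   0   0   5   5   5   5   5   7   7  10  10  10
  4   0   0   0   0   5  11  11  11  11  16  16  16  16  16
  5   0   0   0   3   5  11  11  11  14  16  16  16  19  19

5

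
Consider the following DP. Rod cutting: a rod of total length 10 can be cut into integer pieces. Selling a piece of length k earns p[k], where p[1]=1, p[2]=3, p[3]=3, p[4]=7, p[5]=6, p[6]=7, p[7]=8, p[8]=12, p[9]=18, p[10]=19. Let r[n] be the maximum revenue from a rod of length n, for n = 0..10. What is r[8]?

14

   n    0    1    2    3    4    5    6    7    8    9   10
r[n]    0    1    3    4    7    8   10   11   14   18   19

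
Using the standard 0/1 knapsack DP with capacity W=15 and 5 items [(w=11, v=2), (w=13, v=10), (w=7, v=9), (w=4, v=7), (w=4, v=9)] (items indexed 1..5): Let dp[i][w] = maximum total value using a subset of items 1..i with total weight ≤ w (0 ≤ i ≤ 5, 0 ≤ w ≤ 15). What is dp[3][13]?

i\w   0   1   2   3   4   5   6   7   8   9  10  11  12  13  14  15
  0   0   0   0   0   0   0   0   0   0   0   0   0   0   0   0   0
  1   0   0   0   0   0   0   0   0   0   0   0   2   2   2   2   2
  2   0   0   0   0   0   0   0   0   0   0   0   2   2  10  10  10
  3   0   0   0   0   0   0   0   9   9   9   9   9   9  10  10  10
  4   0   0   0   0   7   7   7   9   9   9   9  16  16  16  16  16
  5   0   0   0   0   9   9   9   9  16  16  16  18  18  18  18  25

10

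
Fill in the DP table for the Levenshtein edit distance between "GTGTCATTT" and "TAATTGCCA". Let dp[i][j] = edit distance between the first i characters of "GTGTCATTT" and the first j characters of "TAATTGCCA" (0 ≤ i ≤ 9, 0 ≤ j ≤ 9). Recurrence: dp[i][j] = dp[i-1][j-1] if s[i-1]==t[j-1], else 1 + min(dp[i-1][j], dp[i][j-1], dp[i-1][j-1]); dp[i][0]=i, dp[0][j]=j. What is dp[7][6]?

   ''  T  A  A  T  T  G  C  C  A
''  0  1  2  3  4  5  6  7  8  9
 G  1  1  2  3  4  5  5  6  7  8
 T  2  1  2  3  3  4  5  6  7  8
 G  3  2  2  3  4  4  4  5  6  7
 T  4  3  3  3  3  4  5  5  6  7
 C  5  4  4  4  4  4  5  5  5  6
 A  6  5  4  4  5  5  5  6  6  5
 T  7  6  5  5  4  5  6  6  7  6
 T  8  7  6  6  5  4  5  6  7  7
 T  9  8  7  7  6  5  5  6  7  8

6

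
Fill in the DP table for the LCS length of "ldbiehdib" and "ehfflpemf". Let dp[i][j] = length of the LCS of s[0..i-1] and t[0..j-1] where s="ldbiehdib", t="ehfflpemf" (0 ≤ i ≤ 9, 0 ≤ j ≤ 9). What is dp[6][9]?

   ''  e  h  f  f  l  p  e  m  f
''  0  0  0  0  0  0  0  0  0  0
 l  0  0  0  0  0  1  1  1  1  1
 d  0  0  0  0  0  1  1  1  1  1
 b  0  0  0  0  0  1  1  1  1  1
 i  0  0  0  0  0  1  1  1  1  1
 e  0  1  1  1  1  1  1  2  2  2
 h  0  1  2  2  2  2  2  2  2  2
 d  0  1  2  2  2  2  2  2  2  2
 i  0  1  2  2  2  2  2  2  2  2
 b  0  1  2  2  2  2  2  2  2  2

2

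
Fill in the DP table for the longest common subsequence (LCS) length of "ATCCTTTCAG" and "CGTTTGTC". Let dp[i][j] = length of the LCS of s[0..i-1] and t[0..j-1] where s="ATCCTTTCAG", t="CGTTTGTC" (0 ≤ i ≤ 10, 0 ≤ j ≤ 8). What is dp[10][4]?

   ''  C  G  T  T  T  G  T  C
''  0  0  0  0  0  0  0  0  0
 A  0  0  0  0  0  0  0  0  0
 T  0  0  0  1  1  1  1  1  1
 C  0  1  1  1  1  1  1  1  2
 C  0  1  1  1  1  1  1  1  2
 T  0  1  1  2  2  2  2  2  2
 T  0  1  1  2  3  3  3  3  3
 T  0  1  1  2  3  4  4  4  4
 C  0  1  1  2  3  4  4  4  5
 A  0  1  1  2  3  4  4  4  5
 G  0  1  2  2  3  4  5  5  5

3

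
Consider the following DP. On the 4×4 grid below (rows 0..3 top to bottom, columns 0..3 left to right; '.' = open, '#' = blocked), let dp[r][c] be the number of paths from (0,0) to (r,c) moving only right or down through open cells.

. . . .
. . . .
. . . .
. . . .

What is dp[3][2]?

10

r\c   0   1   2   3
  0   1   1   1   1
  1   1   2   3   4
  2   1   3   6  10
  3   1   4  10  20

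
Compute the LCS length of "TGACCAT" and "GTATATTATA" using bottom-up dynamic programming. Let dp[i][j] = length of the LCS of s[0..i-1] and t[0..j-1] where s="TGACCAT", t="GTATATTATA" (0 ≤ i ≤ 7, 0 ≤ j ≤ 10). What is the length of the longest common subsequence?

   ''  G  T  A  T  A  T  T  A  T  A
''  0  0  0  0  0  0  0  0  0  0  0
 T  0  0  1  1  1  1  1  1  1  1  1
 G  0  1  1  1  1  1  1  1  1  1  1
 A  0  1  1  2  2  2  2  2  2  2  2
 C  0  1  1  2  2  2  2  2  2  2  2
 C  0  1  1  2  2  2  2  2  2  2  2
 A  0  1  1  2  2  3  3  3  3  3  3
 T  0  1  2  2  3  3  4  4  4  4  4

4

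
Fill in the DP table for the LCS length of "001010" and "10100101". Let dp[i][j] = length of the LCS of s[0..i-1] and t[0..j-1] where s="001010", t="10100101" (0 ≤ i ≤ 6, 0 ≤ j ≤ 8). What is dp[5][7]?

4

   ''  1  0  1  0  0  1  0  1
''  0  0  0  0  0  0  0  0  0
 0  0  0  1  1  1  1  1  1  1
 0  0  0  1  1  2  2  2  2  2
 1  0  1  1  2  2  2  3  3  3
 0  0  1  2  2  3  3  3  4  4
 1  0  1  2  3  3  3  4  4  5
 0  0  1  2  3  4  4  4  5  5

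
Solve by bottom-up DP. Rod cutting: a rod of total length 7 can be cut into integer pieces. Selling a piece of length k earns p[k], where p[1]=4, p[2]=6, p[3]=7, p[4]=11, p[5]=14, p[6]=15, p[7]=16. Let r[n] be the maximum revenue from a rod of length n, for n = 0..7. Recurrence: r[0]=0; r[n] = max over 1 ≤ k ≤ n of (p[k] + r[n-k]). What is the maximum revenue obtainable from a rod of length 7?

   n    0    1    2    3    4    5    6    7
r[n]    0    4    8   12   16   20   24   28

28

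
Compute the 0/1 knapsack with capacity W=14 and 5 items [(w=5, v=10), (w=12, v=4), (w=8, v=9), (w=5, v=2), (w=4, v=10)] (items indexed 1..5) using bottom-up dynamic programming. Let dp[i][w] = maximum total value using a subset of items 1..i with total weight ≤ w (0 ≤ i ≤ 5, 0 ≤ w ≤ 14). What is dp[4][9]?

i\w   0   1   2   3   4   5   6   7   8   9  10  11  12  13  14
  0   0   0   0   0   0   0   0   0   0   0   0   0   0   0   0
  1   0   0   0   0   0  10  10  10  10  10  10  10  10  10  10
  2   0   0   0   0   0  10  10  10  10  10  10  10  10  10  10
  3   0   0   0   0   0  10  10  10  10  10  10  10  10  19  19
  4   0   0   0   0   0  10  10  10  10  10  12  12  12  19  19
  5   0   0   0   0  10  10  10  10  10  20  20  20  20  20  22

10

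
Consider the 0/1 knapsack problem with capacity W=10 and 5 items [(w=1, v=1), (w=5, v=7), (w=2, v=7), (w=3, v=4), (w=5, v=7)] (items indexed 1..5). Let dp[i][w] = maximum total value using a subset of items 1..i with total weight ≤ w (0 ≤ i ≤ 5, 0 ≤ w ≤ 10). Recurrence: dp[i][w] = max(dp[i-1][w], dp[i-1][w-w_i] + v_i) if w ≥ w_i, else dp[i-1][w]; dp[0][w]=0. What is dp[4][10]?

18

i\w   0   1   2   3   4   5   6   7   8   9  10
  0   0   0   0   0   0   0   0   0   0   0   0
  1   0   1   1   1   1   1   1   1   1   1   1
  2   0   1   1   1   1   7   8   8   8   8   8
  3   0   1   7   8   8   8   8  14  15  15  15
  4   0   1   7   8   8  11  12  14  15  15  18
  5   0   1   7   8   8  11  12  14  15  15  18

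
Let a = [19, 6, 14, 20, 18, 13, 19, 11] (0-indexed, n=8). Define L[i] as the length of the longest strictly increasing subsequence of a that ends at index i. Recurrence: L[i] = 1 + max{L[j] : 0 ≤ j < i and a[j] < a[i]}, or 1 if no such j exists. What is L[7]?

   i    0    1    2    3    4    5    6    7
a[i]   19    6   14   20   18   13   19   11
L[i]    1    1    2    3    3    2    4    2

2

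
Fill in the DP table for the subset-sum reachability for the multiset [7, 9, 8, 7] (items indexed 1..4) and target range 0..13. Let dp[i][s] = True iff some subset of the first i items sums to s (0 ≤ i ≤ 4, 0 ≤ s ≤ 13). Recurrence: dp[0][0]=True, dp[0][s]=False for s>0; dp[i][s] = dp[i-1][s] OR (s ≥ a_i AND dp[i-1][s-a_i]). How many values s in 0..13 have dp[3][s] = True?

i\s   0   1   2   3   4   5   6   7   8   9  10  11  12  13
  0   T   F   F   F   F   F   F   F   F   F   F   F   F   F
  1   T   F   F   F   F   F   F   T   F   F   F   F   F   F
  2   T   F   F   F   F   F   F   T   F   T   F   F   F   F
  3   T   F   F   F   F   F   F   T   T   T   F   F   F   F
  4   T   F   F   F   F   F   F   T   T   T   F   F   F   F

4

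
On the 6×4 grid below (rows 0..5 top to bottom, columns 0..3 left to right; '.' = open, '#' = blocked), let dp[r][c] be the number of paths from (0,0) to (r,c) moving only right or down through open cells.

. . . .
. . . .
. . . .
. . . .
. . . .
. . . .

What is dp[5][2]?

r\c   0   1   2   3
  0   1   1   1   1
  1   1   2   3   4
  2   1   3   6  10
  3   1   4  10  20
  4   1   5  15  35
  5   1   6  21  56

21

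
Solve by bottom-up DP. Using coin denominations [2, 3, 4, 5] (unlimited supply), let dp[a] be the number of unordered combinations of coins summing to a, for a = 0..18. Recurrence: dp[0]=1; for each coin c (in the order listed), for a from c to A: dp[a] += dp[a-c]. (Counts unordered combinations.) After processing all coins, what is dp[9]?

5

after  coin     0     1     2     3     4     5     6     7     8     9    10    11    12    13    14    15    16    17    18
          2     1     0     1     0     1     0     1     0     1     0     1     0     1     0     1     0     1     0     1
          3     1     0     1     1     1     1     2     1     2     2     2     2     3     2     3     3     3     3     4
          4     1     0     1     1     2     1     3     2     4     3     5     4     7     5     8     7    10     8    12
          5     1     0     1     1     2     2     3     3     5     5     7     7    10    10    13    14    17    18    22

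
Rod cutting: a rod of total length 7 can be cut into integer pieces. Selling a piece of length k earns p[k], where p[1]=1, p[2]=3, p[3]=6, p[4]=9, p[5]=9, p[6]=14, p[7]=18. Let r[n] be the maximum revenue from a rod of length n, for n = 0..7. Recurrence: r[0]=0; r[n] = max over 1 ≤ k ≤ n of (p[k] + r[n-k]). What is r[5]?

   n    0    1    2    3    4    5    6    7
r[n]    0    1    3    6    9   10   14   18

10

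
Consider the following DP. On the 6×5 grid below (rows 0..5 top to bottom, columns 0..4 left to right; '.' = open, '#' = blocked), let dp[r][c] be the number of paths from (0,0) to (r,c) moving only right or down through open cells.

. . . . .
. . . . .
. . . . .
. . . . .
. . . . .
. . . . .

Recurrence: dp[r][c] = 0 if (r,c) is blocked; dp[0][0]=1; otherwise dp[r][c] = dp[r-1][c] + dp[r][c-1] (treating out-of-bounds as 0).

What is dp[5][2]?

r\c   0   1   2   3   4
  0   1   1   1   1   1
  1   1   2   3   4   5
  2   1   3   6  10  15
  3   1   4  10  20  35
  4   1   5  15  35  70
  5   1   6  21  56 126

21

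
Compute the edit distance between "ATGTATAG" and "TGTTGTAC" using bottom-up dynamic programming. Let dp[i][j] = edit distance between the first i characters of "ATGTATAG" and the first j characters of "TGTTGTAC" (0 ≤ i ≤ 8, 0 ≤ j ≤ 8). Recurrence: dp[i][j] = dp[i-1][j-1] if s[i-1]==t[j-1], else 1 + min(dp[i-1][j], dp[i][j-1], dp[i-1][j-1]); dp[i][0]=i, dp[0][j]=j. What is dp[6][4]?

   ''  T  G  T  T  G  T  A  C
''  0  1  2  3  4  5  6  7  8
 A  1  1  2  3  4  5  6  6  7
 T  2  1  2  2  3  4  5  6  7
 G  3  2  1  2  3  3  4  5  6
 T  4  3  2  1  2  3  3  4  5
 A  5  4  3  2  2  3  4  3  4
 T  6  5  4  3  2  3  3  4  4
 A  7  6  5  4  3  3  4  3  4
 G  8  7  6  5  4  3  4  4  4

2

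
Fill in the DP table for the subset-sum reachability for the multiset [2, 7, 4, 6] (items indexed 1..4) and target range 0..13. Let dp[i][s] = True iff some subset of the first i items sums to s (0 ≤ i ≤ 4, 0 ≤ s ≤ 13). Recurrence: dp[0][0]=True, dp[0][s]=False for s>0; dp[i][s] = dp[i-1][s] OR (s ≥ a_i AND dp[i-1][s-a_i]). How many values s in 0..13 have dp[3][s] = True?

i\s   0   1   2   3   4   5   6   7   8   9  10  11  12  13
  0   T   F   F   F   F   F   F   F   F   F   F   F   F   F
  1   T   F   T   F   F   F   F   F   F   F   F   F   F   F
  2   T   F   T   F   F   F   F   T   F   T   F   F   F   F
  3   T   F   T   F   T   F   T   T   F   T   F   T   F   T
  4   T   F   T   F   T   F   T   T   T   T   T   T   T   T

8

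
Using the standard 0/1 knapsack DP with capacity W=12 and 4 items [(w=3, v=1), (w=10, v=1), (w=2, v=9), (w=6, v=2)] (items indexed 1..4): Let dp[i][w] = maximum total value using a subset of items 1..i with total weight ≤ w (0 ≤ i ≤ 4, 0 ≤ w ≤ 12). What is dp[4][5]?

10

i\w   0   1   2   3   4   5   6   7   8   9  10  11  12
  0   0   0   0   0   0   0   0   0   0   0   0   0   0
  1   0   0   0   1   1   1   1   1   1   1   1   1   1
  2   0   0   0   1   1   1   1   1   1   1   1   1   1
  3   0   0   9   9   9  10  10  10  10  10  10  10  10
  4   0   0   9   9   9  10  10  10  11  11  11  12  12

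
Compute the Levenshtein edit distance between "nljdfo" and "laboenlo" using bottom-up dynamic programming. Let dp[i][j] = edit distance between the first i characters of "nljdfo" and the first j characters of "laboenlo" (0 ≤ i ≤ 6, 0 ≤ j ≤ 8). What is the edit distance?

   ''  l  a  b  o  e  n  l  o
''  0  1  2  3  4  5  6  7  8
 n  1  1  2  3  4  5  5  6  7
 l  2  1  2  3  4  5  6  5  6
 j  3  2  2  3  4  5  6  6  6
 d  4  3  3  3  4  5  6  7  7
 f  5  4  4  4  4  5  6  7  8
 o  6  5  5  5  4  5  6  7  7

7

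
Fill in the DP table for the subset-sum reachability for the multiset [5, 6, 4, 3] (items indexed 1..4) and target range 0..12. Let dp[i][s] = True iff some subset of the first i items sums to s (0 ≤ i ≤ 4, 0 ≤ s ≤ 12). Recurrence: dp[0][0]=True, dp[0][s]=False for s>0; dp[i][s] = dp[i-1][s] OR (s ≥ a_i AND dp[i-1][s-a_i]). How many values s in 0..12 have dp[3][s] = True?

i\s   0   1   2   3   4   5   6   7   8   9  10  11  12
  0   T   F   F   F   F   F   F   F   F   F   F   F   F
  1   T   F   F   F   F   T   F   F   F   F   F   F   F
  2   T   F   F   F   F   T   T   F   F   F   F   T   F
  3   T   F   F   F   T   T   T   F   F   T   T   T   F
  4   T   F   F   T   T   T   T   T   T   T   T   T   T

7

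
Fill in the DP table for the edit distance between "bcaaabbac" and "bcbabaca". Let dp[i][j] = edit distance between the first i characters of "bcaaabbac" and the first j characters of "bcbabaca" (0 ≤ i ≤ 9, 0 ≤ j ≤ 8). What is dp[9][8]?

4

   ''  b  c  b  a  b  a  c  a
''  0  1  2  3  4  5  6  7  8
 b  1  0  1  2  3  4  5  6  7
 c  2  1  0  1  2  3  4  5  6
 a  3  2  1  1  1  2  3  4  5
 a  4  3  2  2  1  2  2  3  4
 a  5  4  3  3  2  2  2  3  3
 b  6  5  4  3  3  2  3  3  4
 b  7  6  5  4  4  3  3  4  4
 a  8  7  6  5  4  4  3  4  4
 c  9  8  7  6  5  5  4  3  4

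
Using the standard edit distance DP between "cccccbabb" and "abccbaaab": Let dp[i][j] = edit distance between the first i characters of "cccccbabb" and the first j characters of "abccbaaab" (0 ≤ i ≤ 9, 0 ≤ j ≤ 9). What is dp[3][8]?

6

   ''  a  b  c  c  b  a  a  a  b
''  0  1  2  3  4  5  6  7  8  9
 c  1  1  2  2  3  4  5  6  7  8
 c  2  2  2  2  2  3  4  5  6  7
 c  3  3  3  2  2  3  4  5  6  7
 c  4  4  4  3  2  3  4  5  6  7
 c  5  5  5  4  3  3  4  5  6  7
 b  6  6  5  5  4  3  4  5  6  6
 a  7  6  6  6  5  4  3  4  5  6
 b  8  7  6  7  6  5  4  4  5  5
 b  9  8  7  7  7  6  5  5  5  5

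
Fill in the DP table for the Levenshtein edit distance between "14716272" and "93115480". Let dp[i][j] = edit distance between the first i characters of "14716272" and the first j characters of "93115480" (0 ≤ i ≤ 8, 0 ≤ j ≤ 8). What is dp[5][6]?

   ''  9  3  1  1  5  4  8  0
''  0  1  2  3  4  5  6  7  8
 1  1  1  2  2  3  4  5  6  7
 4  2  2  2  3  3  4  4  5  6
 7  3  3  3  3  4  4  5  5  6
 1  4  4  4  3  3  4  5  6  6
 6  5  5  5  4  4  4  5  6  7
 2  6  6  6  5  5  5  5  6  7
 7  7  7  7  6  6  6  6  6  7
 2  8  8  8  7  7  7  7  7  7

5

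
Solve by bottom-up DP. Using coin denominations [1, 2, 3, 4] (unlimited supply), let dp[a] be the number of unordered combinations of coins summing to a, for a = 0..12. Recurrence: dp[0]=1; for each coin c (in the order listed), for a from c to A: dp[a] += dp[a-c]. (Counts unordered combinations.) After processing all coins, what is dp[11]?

27

after  coin     0     1     2     3     4     5     6     7     8     9    10    11    12
          1     1     1     1     1     1     1     1     1     1     1     1     1     1
          2     1     1     2     2     3     3     4     4     5     5     6     6     7
          3     1     1     2     3     4     5     7     8    10    12    14    16    19
          4     1     1     2     3     5     6     9    11    15    18    23    27    34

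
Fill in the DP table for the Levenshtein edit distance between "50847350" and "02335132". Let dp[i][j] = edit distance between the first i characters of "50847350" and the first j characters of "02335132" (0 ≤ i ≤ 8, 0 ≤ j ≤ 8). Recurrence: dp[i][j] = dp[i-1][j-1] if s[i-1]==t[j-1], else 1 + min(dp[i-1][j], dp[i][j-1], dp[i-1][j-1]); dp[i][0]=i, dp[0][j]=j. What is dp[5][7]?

   ''  0  2  3  3  5  1  3  2
''  0  1  2  3  4  5  6  7  8
 5  1  1  2  3  4  4  5  6  7
 0  2  1  2  3  4  5  5  6  7
 8  3  2  2  3  4  5  6  6  7
 4  4  3  3  3  4  5  6  7  7
 7  5  4  4  4  4  5  6  7  8
 3  6  5  5  4  4  5  6  6  7
 5  7  6  6  5  5  4  5  6  7
 0  8  7  7  6  6  5  5  6  7

7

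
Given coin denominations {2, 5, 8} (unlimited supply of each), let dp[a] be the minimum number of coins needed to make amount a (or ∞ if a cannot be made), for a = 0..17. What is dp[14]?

4

 a  0  1  2  3  4  5  6  7  8  9 10 11 12 13 14 15 16 17
dp  0  -  1  -  2  1  3  2  1  3  2  4  3  2  4  3  2  4
(- denotes ∞ / unreachable)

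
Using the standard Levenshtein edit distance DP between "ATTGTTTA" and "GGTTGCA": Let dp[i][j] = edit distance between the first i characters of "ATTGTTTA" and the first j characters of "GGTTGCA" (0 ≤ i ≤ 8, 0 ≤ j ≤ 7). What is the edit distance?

5

   ''  G  G  T  T  G  C  A
''  0  1  2  3  4  5  6  7
 A  1  1  2  3  4  5  6  6
 T  2  2  2  2  3  4  5  6
 T  3  3  3  2  2  3  4  5
 G  4  3  3  3  3  2  3  4
 T  5  4  4  3  3  3  3  4
 T  6  5  5  4  3  4  4  4
 T  7  6  6  5  4  4  5  5
 A  8  7  7  6  5  5  5  5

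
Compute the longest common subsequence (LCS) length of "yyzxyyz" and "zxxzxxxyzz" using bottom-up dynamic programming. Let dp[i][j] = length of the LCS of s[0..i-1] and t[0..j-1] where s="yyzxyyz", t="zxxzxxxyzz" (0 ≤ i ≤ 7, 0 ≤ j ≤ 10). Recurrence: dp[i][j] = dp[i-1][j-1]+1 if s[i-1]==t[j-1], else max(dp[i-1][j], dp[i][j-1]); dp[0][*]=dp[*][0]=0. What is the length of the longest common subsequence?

4

   ''  z  x  x  z  x  x  x  y  z  z
''  0  0  0  0  0  0  0  0  0  0  0
 y  0  0  0  0  0  0  0  0  1  1  1
 y  0  0  0  0  0  0  0  0  1  1  1
 z  0  1  1  1  1  1  1  1  1  2  2
 x  0  1  2  2  2  2  2  2  2  2  2
 y  0  1  2  2  2  2  2  2  3  3  3
 y  0  1  2  2  2  2  2  2  3  3  3
 z  0  1  2  2  3  3  3  3  3  4  4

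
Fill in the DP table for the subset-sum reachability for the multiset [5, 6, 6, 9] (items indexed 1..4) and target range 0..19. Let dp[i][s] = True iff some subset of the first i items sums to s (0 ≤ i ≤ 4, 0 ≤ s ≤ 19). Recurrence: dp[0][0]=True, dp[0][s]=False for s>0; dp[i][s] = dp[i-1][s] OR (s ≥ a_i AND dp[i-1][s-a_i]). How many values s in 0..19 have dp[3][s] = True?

6

i\s   0   1   2   3   4   5   6   7   8   9  10  11  12  13  14  15  16  17  18  19
  0   T   F   F   F   F   F   F   F   F   F   F   F   F   F   F   F   F   F   F   F
  1   T   F   F   F   F   T   F   F   F   F   F   F   F   F   F   F   F   F   F   F
  2   T   F   F   F   F   T   T   F   F   F   F   T   F   F   F   F   F   F   F   F
  3   T   F   F   F   F   T   T   F   F   F   F   T   T   F   F   F   F   T   F   F
  4   T   F   F   F   F   T   T   F   F   T   F   T   T   F   T   T   F   T   F   F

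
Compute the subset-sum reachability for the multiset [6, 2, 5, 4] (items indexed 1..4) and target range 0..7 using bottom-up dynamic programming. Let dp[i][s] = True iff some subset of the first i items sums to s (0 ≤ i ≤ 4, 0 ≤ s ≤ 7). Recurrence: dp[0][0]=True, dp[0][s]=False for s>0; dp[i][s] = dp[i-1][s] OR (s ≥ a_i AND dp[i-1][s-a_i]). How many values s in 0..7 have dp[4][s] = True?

6

i\s   0   1   2   3   4   5   6   7
  0   T   F   F   F   F   F   F   F
  1   T   F   F   F   F   F   T   F
  2   T   F   T   F   F   F   T   F
  3   T   F   T   F   F   T   T   T
  4   T   F   T   F   T   T   T   T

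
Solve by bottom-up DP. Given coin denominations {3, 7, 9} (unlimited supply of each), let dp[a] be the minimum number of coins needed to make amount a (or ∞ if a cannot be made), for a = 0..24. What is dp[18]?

 a  0  1  2  3  4  5  6  7  8  9 10 11 12 13 14 15 16 17 18 19 20 21 22 23 24
dp  0  -  -  1  -  -  2  1  -  1  2  -  2  3  2  3  2  3  2  3  4  3  4  3  4
(- denotes ∞ / unreachable)

2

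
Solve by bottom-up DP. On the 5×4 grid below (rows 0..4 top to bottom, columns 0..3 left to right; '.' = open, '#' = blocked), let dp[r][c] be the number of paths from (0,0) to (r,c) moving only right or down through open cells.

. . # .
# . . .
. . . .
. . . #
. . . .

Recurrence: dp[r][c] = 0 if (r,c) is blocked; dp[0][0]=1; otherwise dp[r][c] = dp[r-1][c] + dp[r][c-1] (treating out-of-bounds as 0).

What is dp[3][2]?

r\c   0   1   2   3
  0   1   1   0   0
  1   0   1   1   1
  2   0   1   2   3
  3   0   1   3   0
  4   0   1   4   4

3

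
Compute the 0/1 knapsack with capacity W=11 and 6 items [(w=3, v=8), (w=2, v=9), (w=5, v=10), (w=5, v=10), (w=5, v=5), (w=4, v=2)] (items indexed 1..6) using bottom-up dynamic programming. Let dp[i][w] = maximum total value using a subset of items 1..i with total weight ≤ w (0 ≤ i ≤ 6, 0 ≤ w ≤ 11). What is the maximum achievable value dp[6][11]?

i\w   0   1   2   3   4   5   6   7   8   9  10  11
  0   0   0   0   0   0   0   0   0   0   0   0   0
  1   0   0   0   8   8   8   8   8   8   8   8   8
  2   0   0   9   9   9  17  17  17  17  17  17  17
  3   0   0   9   9   9  17  17  19  19  19  27  27
  4   0   0   9   9   9  17  17  19  19  19  27  27
  5   0   0   9   9   9  17  17  19  19  19  27  27
  6   0   0   9   9   9  17  17  19  19  19  27  27

27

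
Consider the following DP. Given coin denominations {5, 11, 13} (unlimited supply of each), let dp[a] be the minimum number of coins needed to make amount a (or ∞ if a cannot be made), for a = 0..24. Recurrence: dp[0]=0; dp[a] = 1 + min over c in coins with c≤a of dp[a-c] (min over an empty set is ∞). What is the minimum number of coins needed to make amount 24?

 a  0  1  2  3  4  5  6  7  8  9 10 11 12 13 14 15 16 17 18 19 20 21 22 23 24
dp  0  -  -  -  -  1  -  -  -  -  2  1  -  1  -  3  2  -  2  -  4  3  2  3  2
(- denotes ∞ / unreachable)

2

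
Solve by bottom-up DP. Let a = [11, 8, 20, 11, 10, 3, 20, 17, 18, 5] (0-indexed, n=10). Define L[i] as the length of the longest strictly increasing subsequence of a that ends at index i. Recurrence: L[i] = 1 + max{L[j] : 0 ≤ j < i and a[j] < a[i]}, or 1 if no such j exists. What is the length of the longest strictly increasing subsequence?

   i    0    1    2    3    4    5    6    7    8    9
a[i]   11    8   20   11   10    3   20   17   18    5
L[i]    1    1    2    2    2    1    3    3    4    2

4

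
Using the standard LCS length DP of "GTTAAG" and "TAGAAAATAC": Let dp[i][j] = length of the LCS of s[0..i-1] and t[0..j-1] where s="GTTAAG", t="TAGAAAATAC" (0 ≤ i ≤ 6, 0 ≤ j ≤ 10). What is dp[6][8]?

3

   ''  T  A  G  A  A  A  A  T  A  C
''  0  0  0  0  0  0  0  0  0  0  0
 G  0  0  0  1  1  1  1  1  1  1  1
 T  0  1  1  1  1  1  1  1  2  2  2
 T  0  1  1  1  1  1  1  1  2  2  2
 A  0  1  2  2  2  2  2  2  2  3  3
 A  0  1  2  2  3  3  3  3  3  3  3
 G  0  1  2  3  3  3  3  3  3  3  3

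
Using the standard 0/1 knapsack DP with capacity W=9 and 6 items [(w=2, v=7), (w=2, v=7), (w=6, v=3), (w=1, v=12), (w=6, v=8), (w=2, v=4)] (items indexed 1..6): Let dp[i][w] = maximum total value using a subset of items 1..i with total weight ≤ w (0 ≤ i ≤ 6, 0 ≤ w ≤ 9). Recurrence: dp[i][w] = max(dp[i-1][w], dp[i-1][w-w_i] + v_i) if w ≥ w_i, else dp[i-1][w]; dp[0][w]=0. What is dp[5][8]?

i\w   0   1   2   3   4   5   6   7   8   9
  0   0   0   0   0   0   0   0   0   0   0
  1   0   0   7   7   7   7   7   7   7   7
  2   0   0   7   7  14  14  14  14  14  14
  3   0   0   7   7  14  14  14  14  14  14
  4   0  12  12  19  19  26  26  26  26  26
  5   0  12  12  19  19  26  26  26  26  27
  6   0  12  12  19  19  26  26  30  30  30

26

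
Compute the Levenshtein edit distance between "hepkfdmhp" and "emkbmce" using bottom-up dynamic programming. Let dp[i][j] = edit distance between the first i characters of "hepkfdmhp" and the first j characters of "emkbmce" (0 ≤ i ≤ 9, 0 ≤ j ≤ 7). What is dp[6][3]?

   ''  e  m  k  b  m  c  e
''  0  1  2  3  4  5  6  7
 h  1  1  2  3  4  5  6  7
 e  2  1  2  3  4  5  6  6
 p  3  2  2  3  4  5  6  7
 k  4  3  3  2  3  4  5  6
 f  5  4  4  3  3  4  5  6
 d  6  5  5  4  4  4  5  6
 m  7  6  5  5  5  4  5  6
 h  8  7  6  6  6  5  5  6
 p  9  8  7  7  7  6  6  6

4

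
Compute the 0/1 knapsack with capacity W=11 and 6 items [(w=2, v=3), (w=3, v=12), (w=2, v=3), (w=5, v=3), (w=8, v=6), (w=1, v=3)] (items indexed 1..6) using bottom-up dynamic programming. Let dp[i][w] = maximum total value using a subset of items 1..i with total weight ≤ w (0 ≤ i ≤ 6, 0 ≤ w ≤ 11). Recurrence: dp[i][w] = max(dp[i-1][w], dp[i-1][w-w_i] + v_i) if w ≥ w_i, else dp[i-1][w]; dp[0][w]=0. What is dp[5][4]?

12

i\w   0   1   2   3   4   5   6   7   8   9  10  11
  0   0   0   0   0   0   0   0   0   0   0   0   0
  1   0   0   3   3   3   3   3   3   3   3   3   3
  2   0   0   3  12  12  15  15  15  15  15  15  15
  3   0   0   3  12  12  15  15  18  18  18  18  18
  4   0   0   3  12  12  15  15  18  18  18  18  18
  5   0   0   3  12  12  15  15  18  18  18  18  18
  6   0   3   3  12  15  15  18  18  21  21  21  21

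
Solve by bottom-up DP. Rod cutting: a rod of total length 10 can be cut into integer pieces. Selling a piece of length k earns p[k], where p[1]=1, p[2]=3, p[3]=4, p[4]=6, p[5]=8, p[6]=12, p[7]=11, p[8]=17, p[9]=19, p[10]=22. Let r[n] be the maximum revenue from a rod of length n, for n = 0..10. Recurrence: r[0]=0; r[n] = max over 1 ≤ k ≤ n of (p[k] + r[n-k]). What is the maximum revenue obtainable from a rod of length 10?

   n    0    1    2    3    4    5    6    7    8    9   10
r[n]    0    1    3    4    6    8   12   13   17   19   22

22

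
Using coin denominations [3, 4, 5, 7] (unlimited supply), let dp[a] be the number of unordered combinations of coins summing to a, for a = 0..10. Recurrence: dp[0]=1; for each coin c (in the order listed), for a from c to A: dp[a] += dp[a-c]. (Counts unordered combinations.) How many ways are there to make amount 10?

after  coin     0     1     2     3     4     5     6     7     8     9    10
          3     1     0     0     1     0     0     1     0     0     1     0
          4     1     0     0     1     1     0     1     1     1     1     1
          5     1     0     0     1     1     1     1     1     2     2     2
          7     1     0     0     1     1     1     1     2     2     2     3

3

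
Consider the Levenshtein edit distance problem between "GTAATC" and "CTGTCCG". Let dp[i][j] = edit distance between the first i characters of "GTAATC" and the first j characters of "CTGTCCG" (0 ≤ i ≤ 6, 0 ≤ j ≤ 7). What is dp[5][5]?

4

   ''  C  T  G  T  C  C  G
''  0  1  2  3  4  5  6  7
 G  1  1  2  2  3  4  5  6
 T  2  2  1  2  2  3  4  5
 A  3  3  2  2  3  3  4  5
 A  4  4  3  3  3  4  4  5
 T  5  5  4  4  3  4  5  5
 C  6  5  5  5  4  3  4  5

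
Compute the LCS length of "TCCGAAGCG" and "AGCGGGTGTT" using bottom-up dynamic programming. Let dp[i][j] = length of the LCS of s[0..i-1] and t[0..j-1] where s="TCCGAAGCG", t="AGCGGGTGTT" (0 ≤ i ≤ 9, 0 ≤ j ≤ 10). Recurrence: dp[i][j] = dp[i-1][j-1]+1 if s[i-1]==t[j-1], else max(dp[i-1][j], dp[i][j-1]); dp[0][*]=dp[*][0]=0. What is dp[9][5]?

   ''  A  G  C  G  G  G  T  G  T  T
''  0  0  0  0  0  0  0  0  0  0  0
 T  0  0  0  0  0  0  0  1  1  1  1
 C  0  0  0  1  1  1  1  1  1  1  1
 C  0  0  0  1  1  1  1  1  1  1  1
 G  0  0  1  1  2  2  2  2  2  2  2
 A  0  1  1  1  2  2  2  2  2  2  2
 A  0  1  1  1  2  2  2  2  2  2  2
 G  0  1  2  2  2  3  3  3  3  3  3
 C  0  1  2  3  3  3  3  3  3  3  3
 G  0  1  2  3  4  4  4  4  4  4  4

4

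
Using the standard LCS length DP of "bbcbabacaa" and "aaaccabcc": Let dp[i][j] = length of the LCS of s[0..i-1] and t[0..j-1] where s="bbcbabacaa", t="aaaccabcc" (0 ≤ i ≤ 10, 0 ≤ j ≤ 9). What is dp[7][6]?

   ''  a  a  a  c  c  a  b  c  c
''  0  0  0  0  0  0  0  0  0  0
 b  0  0  0  0  0  0  0  1  1  1
 b  0  0  0  0  0  0  0  1  1  1
 c  0  0  0  0  1  1  1  1  2  2
 b  0  0  0  0  1  1  1  2  2  2
 a  0  1  1  1  1  1  2  2  2  2
 b  0  1  1  1  1  1  2  3  3  3
 a  0  1  2  2  2  2  2  3  3  3
 c  0  1  2  2  3  3  3  3  4  4
 a  0  1  2  3  3  3  4  4  4  4
 a  0  1  2  3  3  3  4  4  4  4

2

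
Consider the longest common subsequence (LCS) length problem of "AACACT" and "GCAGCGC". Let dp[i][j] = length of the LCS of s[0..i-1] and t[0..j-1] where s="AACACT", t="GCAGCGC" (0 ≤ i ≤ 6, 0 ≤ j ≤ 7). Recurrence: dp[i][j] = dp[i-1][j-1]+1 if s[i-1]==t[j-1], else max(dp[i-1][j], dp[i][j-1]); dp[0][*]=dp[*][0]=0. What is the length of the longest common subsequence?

3

   ''  G  C  A  G  C  G  C
''  0  0  0  0  0  0  0  0
 A  0  0  0  1  1  1  1  1
 A  0  0  0  1  1  1  1  1
 C  0  0  1  1  1  2  2  2
 A  0  0  1  2  2  2  2  2
 C  0  0  1  2  2  3  3  3
 T  0  0  1  2  2  3  3  3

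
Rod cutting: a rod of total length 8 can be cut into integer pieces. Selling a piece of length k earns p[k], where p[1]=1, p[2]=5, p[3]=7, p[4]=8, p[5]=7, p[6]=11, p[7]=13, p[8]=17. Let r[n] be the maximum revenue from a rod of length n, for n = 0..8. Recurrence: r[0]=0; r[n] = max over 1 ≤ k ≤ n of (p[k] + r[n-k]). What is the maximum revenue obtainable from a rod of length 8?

20

   n    0    1    2    3    4    5    6    7    8
r[n]    0    1    5    7   10   12   15   17   20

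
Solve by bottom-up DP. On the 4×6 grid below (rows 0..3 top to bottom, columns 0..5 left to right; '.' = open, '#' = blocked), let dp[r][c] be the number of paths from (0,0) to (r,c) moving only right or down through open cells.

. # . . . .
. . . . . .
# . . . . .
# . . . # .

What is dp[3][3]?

r\c   0   1   2   3   4   5
  0   1   0   0   0   0   0
  1   1   1   1   1   1   1
  2   0   1   2   3   4   5
  3   0   1   3   6   0   5

6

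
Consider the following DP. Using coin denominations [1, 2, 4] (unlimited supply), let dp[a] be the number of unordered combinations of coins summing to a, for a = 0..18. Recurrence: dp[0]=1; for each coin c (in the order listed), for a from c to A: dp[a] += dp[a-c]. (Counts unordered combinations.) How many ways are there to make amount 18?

30

after  coin     0     1     2     3     4     5     6     7     8     9    10    11    12    13    14    15    16    17    18
          1     1     1     1     1     1     1     1     1     1     1     1     1     1     1     1     1     1     1     1
          2     1     1     2     2     3     3     4     4     5     5     6     6     7     7     8     8     9     9    10
          4     1     1     2     2     4     4     6     6     9     9    12    12    16    16    20    20    25    25    30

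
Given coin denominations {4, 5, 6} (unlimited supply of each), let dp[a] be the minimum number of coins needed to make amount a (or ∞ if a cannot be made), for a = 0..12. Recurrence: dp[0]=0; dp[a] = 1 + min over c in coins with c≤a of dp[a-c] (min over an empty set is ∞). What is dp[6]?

1

 a  0  1  2  3  4  5  6  7  8  9 10 11 12
dp  0  -  -  -  1  1  1  -  2  2  2  2  2
(- denotes ∞ / unreachable)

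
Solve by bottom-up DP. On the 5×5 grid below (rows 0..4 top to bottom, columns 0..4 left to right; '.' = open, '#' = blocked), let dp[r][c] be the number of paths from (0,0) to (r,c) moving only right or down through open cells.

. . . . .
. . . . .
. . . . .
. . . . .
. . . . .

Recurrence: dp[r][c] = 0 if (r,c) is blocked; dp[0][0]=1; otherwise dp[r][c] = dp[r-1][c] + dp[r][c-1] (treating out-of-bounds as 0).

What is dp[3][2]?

r\c   0   1   2   3   4
  0   1   1   1   1   1
  1   1   2   3   4   5
  2   1   3   6  10  15
  3   1   4  10  20  35
  4   1   5  15  35  70

10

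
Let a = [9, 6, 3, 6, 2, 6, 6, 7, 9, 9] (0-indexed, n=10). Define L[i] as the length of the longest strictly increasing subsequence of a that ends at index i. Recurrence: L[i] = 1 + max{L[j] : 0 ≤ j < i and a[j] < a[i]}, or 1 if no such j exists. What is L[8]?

4

   i    0    1    2    3    4    5    6    7    8    9
a[i]    9    6    3    6    2    6    6    7    9    9
L[i]    1    1    1    2    1    2    2    3    4    4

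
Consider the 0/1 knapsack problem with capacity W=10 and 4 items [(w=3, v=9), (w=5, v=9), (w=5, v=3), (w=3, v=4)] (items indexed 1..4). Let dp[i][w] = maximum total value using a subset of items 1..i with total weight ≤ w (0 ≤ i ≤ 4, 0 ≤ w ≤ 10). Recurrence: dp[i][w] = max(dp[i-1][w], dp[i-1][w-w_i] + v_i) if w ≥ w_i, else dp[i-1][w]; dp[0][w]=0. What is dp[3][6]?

9

i\w   0   1   2   3   4   5   6   7   8   9  10
  0   0   0   0   0   0   0   0   0   0   0   0
  1   0   0   0   9   9   9   9   9   9   9   9
  2   0   0   0   9   9   9   9   9  18  18  18
  3   0   0   0   9   9   9   9   9  18  18  18
  4   0   0   0   9   9   9  13  13  18  18  18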